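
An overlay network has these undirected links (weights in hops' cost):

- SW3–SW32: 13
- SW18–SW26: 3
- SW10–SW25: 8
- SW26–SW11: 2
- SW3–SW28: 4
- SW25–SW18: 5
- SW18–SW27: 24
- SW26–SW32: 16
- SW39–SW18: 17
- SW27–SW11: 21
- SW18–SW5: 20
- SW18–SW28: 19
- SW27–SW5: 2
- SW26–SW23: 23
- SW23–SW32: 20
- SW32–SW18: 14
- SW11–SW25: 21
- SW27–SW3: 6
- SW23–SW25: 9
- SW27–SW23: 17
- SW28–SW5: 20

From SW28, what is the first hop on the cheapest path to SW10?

Compare a few routes:
SW28 - SW3 - SW27 - SW23 - SW25 - SW10: 4+6+17+9+8 = 44
SW28 - SW18 - SW25 - SW10: 19+5+8 = 32
SW28 - SW3 - SW32 - SW18 - SW25 - SW10: 4+13+14+5+8 = 44
The minimum is 32 hops' cost via SW28 - SW18 - SW25 - SW10.
So from SW28 the first move is to SW18.

SW18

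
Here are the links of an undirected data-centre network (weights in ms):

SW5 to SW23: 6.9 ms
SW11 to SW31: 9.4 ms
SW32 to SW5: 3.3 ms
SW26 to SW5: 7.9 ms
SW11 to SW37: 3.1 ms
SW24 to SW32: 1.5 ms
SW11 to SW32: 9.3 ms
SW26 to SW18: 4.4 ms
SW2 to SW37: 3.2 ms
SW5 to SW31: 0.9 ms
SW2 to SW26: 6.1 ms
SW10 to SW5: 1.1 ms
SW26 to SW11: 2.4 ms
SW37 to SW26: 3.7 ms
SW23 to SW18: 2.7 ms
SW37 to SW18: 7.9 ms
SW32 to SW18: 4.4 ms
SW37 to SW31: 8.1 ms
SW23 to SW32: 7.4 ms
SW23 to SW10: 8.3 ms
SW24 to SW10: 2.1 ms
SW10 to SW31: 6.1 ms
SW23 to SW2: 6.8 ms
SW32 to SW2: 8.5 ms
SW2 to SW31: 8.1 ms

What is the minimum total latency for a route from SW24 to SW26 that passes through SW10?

Shortest SW24→SW10: SW24–SW10 = 2.1
Best SW10 to SW26: SW10–SW5–SW26 costing 9
Total via SW10: 2.1 + 9 = 11.1 ms.

11.1 ms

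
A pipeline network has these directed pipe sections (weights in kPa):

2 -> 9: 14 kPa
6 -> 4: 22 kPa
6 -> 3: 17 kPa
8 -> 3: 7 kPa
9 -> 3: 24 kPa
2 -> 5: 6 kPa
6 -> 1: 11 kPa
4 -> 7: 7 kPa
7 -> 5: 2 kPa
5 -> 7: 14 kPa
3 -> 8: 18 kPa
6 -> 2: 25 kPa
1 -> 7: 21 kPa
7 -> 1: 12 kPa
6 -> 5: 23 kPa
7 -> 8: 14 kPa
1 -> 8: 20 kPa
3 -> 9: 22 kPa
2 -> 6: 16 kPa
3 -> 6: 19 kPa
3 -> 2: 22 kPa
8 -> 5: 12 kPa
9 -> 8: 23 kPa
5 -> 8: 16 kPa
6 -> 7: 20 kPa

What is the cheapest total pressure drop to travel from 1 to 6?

46 kPa

Shortest distances from 1:
1: 0
8: 20  (via 1)
7: 21  (via 1)
5: 23  (via 7)
3: 27  (via 8)
6: 46  (via 3)
Shortest route: 1–8–3–6 = 46 kPa.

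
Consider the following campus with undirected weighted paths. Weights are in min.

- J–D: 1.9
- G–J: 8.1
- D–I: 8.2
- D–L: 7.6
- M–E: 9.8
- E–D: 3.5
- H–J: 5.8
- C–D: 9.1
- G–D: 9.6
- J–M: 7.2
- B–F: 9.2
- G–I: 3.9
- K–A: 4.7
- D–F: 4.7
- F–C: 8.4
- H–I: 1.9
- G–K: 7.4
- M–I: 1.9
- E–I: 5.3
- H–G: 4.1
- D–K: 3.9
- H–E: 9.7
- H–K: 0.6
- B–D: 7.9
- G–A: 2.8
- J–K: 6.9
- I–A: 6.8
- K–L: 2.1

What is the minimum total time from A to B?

16.5 min

Settle nodes by increasing distance from A:
A: 0
G: 2.8  (via A)
K: 4.7  (via A)
H: 5.3  (via K)
I: 6.7  (via G)
L: 6.8  (via K)
D: 8.6  (via K)
M: 8.6  (via I)
J: 10.5  (via D)
E: 12  (via I)
F: 13.3  (via D)
B: 16.5  (via D)
Shortest route: A → K → D → B = 16.5 min.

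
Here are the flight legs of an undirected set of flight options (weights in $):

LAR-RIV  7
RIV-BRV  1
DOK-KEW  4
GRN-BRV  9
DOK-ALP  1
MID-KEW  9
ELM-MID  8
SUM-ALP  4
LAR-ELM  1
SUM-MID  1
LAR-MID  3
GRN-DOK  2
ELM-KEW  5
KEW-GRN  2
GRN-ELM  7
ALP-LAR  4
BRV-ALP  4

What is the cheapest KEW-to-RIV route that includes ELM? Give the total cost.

$13

Best KEW to ELM: KEW → ELM costing 5
Shortest ELM→RIV: ELM → LAR → RIV = 8
Total via ELM: 5 + 8 = $13.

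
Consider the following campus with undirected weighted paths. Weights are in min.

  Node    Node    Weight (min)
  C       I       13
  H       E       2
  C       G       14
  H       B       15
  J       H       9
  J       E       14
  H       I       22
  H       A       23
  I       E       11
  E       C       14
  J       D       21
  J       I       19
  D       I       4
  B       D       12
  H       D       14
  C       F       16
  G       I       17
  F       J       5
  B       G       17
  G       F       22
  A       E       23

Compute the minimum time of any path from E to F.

Enumerating some paths:
E → H → J → F: 2+9+5 = 16
E → J → F: 14+5 = 19
The minimum is 16 min via E → H → J → F.

16 min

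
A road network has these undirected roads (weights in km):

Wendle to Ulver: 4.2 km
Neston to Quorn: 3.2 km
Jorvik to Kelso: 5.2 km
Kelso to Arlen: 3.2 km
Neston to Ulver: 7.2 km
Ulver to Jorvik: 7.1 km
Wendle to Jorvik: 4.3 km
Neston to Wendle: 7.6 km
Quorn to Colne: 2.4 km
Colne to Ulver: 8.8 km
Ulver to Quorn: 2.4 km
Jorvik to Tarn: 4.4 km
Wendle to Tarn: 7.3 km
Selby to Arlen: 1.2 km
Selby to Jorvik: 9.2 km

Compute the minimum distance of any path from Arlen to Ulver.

15.5 km

Enumerating some paths:
Arlen–Kelso–Jorvik–Wendle–Ulver: 3.2+5.2+4.3+4.2 = 16.9
Arlen–Kelso–Jorvik–Ulver: 3.2+5.2+7.1 = 15.5
Cheapest is Arlen–Kelso–Jorvik–Ulver at 15.5 km.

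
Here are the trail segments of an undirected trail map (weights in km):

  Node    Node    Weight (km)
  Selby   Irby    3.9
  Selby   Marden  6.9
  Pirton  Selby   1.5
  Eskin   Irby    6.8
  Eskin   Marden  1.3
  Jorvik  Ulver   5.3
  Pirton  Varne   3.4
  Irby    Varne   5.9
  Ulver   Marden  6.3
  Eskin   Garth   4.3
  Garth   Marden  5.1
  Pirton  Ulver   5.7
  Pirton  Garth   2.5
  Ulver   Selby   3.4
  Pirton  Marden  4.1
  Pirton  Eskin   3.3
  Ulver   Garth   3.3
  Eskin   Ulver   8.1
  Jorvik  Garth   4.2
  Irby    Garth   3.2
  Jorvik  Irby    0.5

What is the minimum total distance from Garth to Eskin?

4.3 km

Running Dijkstra from Garth:
Garth: 0
Pirton: 2.5  (via Garth)
Irby: 3.2  (via Garth)
Ulver: 3.3  (via Garth)
Jorvik: 3.7  (via Irby)
Selby: 4  (via Pirton)
Eskin: 4.3  (via Garth)
Shortest route: Garth → Eskin = 4.3 km.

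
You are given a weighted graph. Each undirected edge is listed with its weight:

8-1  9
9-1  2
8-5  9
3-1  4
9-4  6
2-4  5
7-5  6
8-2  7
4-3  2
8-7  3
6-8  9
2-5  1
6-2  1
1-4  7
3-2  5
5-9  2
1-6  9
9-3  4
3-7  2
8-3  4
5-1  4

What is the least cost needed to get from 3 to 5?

6

Candidate routes:
3 → 9 → 5: 4+2 = 6
3 → 4 → 2 → 5: 2+5+1 = 8
Cheapest is 3 → 9 → 5 at 6.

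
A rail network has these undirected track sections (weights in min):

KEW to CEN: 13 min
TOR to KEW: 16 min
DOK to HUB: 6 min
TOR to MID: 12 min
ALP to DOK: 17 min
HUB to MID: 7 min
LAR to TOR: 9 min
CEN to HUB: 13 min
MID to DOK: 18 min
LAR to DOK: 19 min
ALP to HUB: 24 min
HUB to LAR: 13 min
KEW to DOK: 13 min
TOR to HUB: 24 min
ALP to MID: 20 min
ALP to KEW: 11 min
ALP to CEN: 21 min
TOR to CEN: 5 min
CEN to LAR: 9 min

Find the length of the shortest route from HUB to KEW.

19 min

Candidate routes:
HUB–CEN–KEW: 13+13 = 26
HUB–CEN–TOR–KEW: 13+5+16 = 34
HUB–DOK–ALP–KEW: 6+17+11 = 34
HUB–DOK–KEW: 6+13 = 19
The minimum is 19 min via HUB–DOK–KEW.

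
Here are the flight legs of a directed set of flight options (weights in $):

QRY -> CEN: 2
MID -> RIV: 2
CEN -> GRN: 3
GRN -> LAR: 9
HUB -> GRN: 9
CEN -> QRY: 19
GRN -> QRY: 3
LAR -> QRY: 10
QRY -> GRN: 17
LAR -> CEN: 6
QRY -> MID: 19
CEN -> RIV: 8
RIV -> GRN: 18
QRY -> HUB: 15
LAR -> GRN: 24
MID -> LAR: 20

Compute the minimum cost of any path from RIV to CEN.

$23

Candidate routes:
RIV - GRN - QRY - CEN: 18+3+2 = 23
RIV - GRN - LAR - CEN: 18+9+6 = 33
Cheapest is RIV - GRN - QRY - CEN at $23.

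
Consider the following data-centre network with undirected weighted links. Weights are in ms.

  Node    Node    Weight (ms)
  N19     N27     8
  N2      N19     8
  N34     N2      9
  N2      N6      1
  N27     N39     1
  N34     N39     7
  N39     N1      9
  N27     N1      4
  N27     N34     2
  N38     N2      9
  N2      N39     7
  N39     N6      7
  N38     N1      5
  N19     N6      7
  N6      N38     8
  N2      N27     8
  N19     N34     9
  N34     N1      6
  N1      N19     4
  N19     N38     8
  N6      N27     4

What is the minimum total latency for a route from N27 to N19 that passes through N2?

13 ms

Shortest N27→N2: N27 → N6 → N2 = 5
Shortest N2→N19: N2 → N19 = 8
Total via N2: 5 + 8 = 13 ms.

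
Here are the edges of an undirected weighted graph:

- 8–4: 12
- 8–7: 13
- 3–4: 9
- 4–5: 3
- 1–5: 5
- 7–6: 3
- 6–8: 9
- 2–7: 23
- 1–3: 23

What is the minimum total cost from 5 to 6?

Enumerating some paths:
5 → 1 → 3 → 4 → 8 → 6: 5+23+9+12+9 = 58
5 → 4 → 8 → 6: 3+12+9 = 24
5 → 4 → 8 → 7 → 6: 3+12+13+3 = 31
The minimum is 24 via 5 → 4 → 8 → 6.

24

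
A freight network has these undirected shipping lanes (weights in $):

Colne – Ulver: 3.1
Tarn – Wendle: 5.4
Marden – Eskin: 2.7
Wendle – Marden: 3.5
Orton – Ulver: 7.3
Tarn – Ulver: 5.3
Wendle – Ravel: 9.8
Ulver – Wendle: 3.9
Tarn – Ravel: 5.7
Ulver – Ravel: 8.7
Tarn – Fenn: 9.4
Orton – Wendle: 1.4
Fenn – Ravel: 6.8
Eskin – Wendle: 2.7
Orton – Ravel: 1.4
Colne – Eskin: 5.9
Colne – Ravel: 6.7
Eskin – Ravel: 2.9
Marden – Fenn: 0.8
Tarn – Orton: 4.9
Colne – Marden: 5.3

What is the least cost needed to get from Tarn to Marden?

Running Dijkstra from Tarn:
Tarn: 0
Orton: 4.9  (via Tarn)
Ulver: 5.3  (via Tarn)
Wendle: 5.4  (via Tarn)
Ravel: 5.7  (via Tarn)
Eskin: 8.1  (via Wendle)
Colne: 8.4  (via Ulver)
Marden: 8.9  (via Wendle)
Shortest route: Tarn–Wendle–Marden = $8.9.

$8.9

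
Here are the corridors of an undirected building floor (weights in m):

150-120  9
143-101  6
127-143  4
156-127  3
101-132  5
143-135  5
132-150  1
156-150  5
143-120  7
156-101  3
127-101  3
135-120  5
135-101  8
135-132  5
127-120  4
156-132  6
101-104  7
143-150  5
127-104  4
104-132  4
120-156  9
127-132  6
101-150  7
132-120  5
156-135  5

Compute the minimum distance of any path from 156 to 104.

Enumerating some paths:
156–127–104: 3+4 = 7
156–150–132–104: 5+1+4 = 10
156–101–127–104: 3+3+4 = 10
156–132–104: 6+4 = 10
Cheapest is 156–127–104 at 7 m.

7 m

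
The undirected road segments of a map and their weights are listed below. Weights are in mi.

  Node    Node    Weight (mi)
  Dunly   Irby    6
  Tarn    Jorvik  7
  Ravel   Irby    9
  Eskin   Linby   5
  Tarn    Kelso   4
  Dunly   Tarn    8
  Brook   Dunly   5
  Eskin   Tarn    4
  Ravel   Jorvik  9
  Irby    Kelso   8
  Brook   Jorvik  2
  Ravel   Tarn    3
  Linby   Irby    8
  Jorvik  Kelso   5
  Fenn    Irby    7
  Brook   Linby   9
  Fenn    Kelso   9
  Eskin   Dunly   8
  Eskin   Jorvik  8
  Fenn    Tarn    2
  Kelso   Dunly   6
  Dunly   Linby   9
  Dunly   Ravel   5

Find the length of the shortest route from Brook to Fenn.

11 mi

Compare a few routes:
Brook → Dunly → Tarn → Fenn: 5+8+2 = 15
Brook → Jorvik → Tarn → Fenn: 2+7+2 = 11
Brook → Dunly → Ravel → Tarn → Fenn: 5+5+3+2 = 15
Brook → Jorvik → Kelso → Tarn → Fenn: 2+5+4+2 = 13
The minimum is 11 mi via Brook → Jorvik → Tarn → Fenn.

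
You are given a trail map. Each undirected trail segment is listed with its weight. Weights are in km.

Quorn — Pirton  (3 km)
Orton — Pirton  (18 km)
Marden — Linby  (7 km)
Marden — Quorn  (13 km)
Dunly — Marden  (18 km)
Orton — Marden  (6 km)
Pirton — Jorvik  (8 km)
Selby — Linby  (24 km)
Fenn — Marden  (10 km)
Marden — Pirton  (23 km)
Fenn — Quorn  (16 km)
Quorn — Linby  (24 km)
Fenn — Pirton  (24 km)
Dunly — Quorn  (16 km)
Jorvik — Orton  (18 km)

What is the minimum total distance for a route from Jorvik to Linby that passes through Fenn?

44 km

Best Jorvik to Fenn: Jorvik–Pirton–Quorn–Fenn costing 27
Shortest Fenn→Linby: Fenn–Marden–Linby = 17
Total via Fenn: 27 + 17 = 44 km.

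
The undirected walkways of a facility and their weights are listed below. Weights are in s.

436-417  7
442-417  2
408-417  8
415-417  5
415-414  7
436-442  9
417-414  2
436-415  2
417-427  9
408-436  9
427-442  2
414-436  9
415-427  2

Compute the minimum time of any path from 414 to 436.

9 s

Settle nodes by increasing distance from 414:
414: 0
417: 2  (via 414)
442: 4  (via 417)
427: 6  (via 442)
415: 7  (via 414)
436: 9  (via 414)
Shortest route: 414–436 = 9 s.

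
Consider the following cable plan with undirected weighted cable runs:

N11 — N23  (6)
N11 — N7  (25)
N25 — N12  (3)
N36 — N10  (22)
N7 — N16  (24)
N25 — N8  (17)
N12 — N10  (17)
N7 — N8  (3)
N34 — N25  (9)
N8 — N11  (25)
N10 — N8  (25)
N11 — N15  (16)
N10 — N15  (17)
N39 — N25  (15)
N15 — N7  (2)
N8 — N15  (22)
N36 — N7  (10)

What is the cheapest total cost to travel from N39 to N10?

Shortest distances from N39:
N39: 0
N25: 15  (via N39)
N12: 18  (via N25)
N34: 24  (via N25)
N8: 32  (via N25)
N10: 35  (via N12)
Shortest route: N39 → N25 → N12 → N10 = 35.

35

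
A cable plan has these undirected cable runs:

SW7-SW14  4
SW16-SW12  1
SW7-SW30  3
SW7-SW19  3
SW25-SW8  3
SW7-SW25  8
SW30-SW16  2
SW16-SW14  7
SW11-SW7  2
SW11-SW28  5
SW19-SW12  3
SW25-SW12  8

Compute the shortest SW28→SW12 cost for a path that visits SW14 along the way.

19

Shortest SW28→SW14: SW28–SW11–SW7–SW14 = 11
Best SW14 to SW12: SW14–SW16–SW12 costing 8
Total via SW14: 11 + 8 = 19.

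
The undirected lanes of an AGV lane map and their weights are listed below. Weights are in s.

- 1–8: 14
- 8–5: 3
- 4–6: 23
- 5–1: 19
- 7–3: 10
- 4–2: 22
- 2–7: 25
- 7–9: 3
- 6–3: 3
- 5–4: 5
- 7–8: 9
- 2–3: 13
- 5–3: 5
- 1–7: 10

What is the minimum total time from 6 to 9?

16 s

Enumerating some paths:
6 - 3 - 5 - 8 - 7 - 9: 3+5+3+9+3 = 23
6 - 3 - 5 - 1 - 7 - 9: 3+5+19+10+3 = 40
6 - 3 - 7 - 9: 3+10+3 = 16
6 - 3 - 5 - 8 - 1 - 7 - 9: 3+5+3+14+10+3 = 38
Cheapest is 6 - 3 - 7 - 9 at 16 s.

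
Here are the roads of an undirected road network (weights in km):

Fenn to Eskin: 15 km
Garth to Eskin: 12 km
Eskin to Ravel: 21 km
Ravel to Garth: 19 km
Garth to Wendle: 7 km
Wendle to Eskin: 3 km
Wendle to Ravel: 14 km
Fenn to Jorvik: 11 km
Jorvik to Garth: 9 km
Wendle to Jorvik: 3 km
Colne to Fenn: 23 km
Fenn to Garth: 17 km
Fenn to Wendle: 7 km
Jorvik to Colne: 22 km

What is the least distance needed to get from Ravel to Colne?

39 km

Enumerating some paths:
Ravel → Eskin → Wendle → Jorvik → Colne: 21+3+3+22 = 49
Ravel → Wendle → Fenn → Colne: 14+7+23 = 44
Ravel → Wendle → Jorvik → Colne: 14+3+22 = 39
Cheapest is Ravel → Wendle → Jorvik → Colne at 39 km.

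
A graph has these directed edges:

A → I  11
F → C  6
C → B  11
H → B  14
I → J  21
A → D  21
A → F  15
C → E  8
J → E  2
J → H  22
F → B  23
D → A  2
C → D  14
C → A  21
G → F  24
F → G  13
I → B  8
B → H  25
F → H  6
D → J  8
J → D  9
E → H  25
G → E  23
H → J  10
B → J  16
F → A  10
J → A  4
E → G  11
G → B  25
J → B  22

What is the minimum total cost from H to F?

29

Enumerating some paths:
H - J - A - F: 10+4+15 = 29
H - J - E - G - F: 10+2+11+24 = 47
H - J - D - A - F: 10+9+2+15 = 36
The minimum is 29 via H - J - A - F.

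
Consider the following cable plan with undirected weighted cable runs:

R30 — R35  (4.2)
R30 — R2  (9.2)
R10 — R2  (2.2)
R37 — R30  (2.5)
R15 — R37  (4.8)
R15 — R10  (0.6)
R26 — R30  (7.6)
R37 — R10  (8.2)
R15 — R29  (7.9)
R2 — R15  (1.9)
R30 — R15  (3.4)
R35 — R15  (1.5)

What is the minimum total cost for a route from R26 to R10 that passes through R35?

Shortest R26→R35: R26 → R30 → R35 = 11.8
Best R35 to R10: R35 → R15 → R10 costing 2.1
Total via R35: 11.8 + 2.1 = 13.9.

13.9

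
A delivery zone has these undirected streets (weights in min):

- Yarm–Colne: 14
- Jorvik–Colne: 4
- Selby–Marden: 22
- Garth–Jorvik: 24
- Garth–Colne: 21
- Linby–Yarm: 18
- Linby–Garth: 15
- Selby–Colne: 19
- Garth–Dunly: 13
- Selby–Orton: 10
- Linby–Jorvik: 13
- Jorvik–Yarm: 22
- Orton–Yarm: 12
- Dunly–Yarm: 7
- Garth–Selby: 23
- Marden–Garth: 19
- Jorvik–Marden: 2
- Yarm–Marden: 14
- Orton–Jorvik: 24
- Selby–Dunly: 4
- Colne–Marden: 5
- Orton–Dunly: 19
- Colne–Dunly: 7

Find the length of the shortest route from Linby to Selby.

Candidate routes:
Linby → Jorvik → Marden → Colne → Dunly → Selby: 13+2+5+7+4 = 31
Linby → Yarm → Dunly → Selby: 18+7+4 = 29
Linby → Jorvik → Colne → Dunly → Selby: 13+4+7+4 = 28
Cheapest is Linby → Jorvik → Colne → Dunly → Selby at 28 min.

28 min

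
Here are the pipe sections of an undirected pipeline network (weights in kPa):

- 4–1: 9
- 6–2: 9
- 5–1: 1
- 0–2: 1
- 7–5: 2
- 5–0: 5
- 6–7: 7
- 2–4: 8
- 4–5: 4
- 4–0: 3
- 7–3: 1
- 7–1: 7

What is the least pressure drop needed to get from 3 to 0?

Settle nodes by increasing distance from 3:
3: 0
7: 1  (via 3)
5: 3  (via 7)
1: 4  (via 5)
4: 7  (via 5)
0: 8  (via 5)
Shortest route: 3 → 7 → 5 → 0 = 8 kPa.

8 kPa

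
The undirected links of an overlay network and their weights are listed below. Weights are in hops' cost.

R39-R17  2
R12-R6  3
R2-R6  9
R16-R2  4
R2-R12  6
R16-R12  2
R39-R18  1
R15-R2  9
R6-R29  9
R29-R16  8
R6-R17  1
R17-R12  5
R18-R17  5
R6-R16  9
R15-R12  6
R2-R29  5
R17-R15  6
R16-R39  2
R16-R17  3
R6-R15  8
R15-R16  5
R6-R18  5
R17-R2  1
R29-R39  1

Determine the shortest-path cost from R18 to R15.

Shortest distances from R18:
R18: 0
R39: 1  (via R18)
R29: 2  (via R39)
R16: 3  (via R39)
R17: 3  (via R39)
R2: 4  (via R17)
R6: 4  (via R17)
R12: 5  (via R16)
R15: 8  (via R16)
Shortest route: R18–R39–R16–R15 = 8 hops' cost.

8 hops' cost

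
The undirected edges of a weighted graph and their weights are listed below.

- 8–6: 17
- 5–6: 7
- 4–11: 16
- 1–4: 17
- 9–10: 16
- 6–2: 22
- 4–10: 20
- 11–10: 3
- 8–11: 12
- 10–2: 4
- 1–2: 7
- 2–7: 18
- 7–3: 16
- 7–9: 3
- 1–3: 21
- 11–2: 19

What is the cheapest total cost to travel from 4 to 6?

45

Compare a few routes:
4 - 1 - 2 - 6: 17+7+22 = 46
4 - 10 - 11 - 8 - 6: 20+3+12+17 = 52
4 - 11 - 10 - 2 - 6: 16+3+4+22 = 45
4 - 10 - 2 - 6: 20+4+22 = 46
The minimum is 45 via 4 - 11 - 10 - 2 - 6.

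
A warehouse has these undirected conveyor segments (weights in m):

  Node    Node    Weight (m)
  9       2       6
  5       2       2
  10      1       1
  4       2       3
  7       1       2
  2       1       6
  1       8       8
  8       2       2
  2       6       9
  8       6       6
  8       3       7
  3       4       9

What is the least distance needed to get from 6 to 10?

15 m

Settle nodes by increasing distance from 6:
6: 0
8: 6  (via 6)
2: 8  (via 8)
5: 10  (via 2)
4: 11  (via 2)
3: 13  (via 8)
1: 14  (via 8)
9: 14  (via 2)
10: 15  (via 1)
Shortest route: 6–8–1–10 = 15 m.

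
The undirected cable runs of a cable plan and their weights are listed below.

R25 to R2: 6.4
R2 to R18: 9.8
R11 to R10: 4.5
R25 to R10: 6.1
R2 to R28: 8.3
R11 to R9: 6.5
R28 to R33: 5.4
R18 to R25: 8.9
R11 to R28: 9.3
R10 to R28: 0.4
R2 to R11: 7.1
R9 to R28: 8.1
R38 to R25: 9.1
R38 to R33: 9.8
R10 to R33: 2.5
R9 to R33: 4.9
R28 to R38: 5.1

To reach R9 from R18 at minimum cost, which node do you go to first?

R25

Candidate routes:
R18–R2–R11–R9: 9.8+7.1+6.5 = 23.4
R18–R25–R10–R28–R33–R9: 8.9+6.1+0.4+5.4+4.9 = 25.7
R18–R25–R10–R28–R9: 8.9+6.1+0.4+8.1 = 23.5
R18–R25–R10–R33–R9: 8.9+6.1+2.5+4.9 = 22.4
Cheapest is R18–R25–R10–R33–R9 at 22.4.
So from R18 the first move is to R25.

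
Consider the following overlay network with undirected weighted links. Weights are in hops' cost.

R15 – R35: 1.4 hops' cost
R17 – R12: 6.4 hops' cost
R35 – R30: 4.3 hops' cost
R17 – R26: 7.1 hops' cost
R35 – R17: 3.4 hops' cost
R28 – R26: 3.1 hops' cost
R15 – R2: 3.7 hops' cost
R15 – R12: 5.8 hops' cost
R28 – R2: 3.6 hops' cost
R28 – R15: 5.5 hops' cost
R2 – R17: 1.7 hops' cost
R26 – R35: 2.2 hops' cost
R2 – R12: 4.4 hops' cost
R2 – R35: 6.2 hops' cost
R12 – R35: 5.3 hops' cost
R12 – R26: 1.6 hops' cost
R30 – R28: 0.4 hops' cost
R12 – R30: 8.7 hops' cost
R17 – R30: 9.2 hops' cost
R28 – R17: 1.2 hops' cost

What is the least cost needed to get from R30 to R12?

5.1 hops' cost

Shortest distances from R30:
R30: 0
R28: 0.4  (via R30)
R17: 1.6  (via R28)
R2: 3.3  (via R17)
R26: 3.5  (via R28)
R35: 4.3  (via R30)
R12: 5.1  (via R26)
Shortest route: R30 → R28 → R26 → R12 = 5.1 hops' cost.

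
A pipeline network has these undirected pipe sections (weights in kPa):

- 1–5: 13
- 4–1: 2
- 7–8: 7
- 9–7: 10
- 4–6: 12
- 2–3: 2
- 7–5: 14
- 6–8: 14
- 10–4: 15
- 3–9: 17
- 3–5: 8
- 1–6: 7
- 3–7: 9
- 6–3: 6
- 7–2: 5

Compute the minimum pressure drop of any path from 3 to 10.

Enumerating some paths:
3 - 5 - 1 - 4 - 10: 8+13+2+15 = 38
3 - 6 - 1 - 4 - 10: 6+7+2+15 = 30
3 - 6 - 4 - 10: 6+12+15 = 33
The minimum is 30 kPa via 3 - 6 - 1 - 4 - 10.

30 kPa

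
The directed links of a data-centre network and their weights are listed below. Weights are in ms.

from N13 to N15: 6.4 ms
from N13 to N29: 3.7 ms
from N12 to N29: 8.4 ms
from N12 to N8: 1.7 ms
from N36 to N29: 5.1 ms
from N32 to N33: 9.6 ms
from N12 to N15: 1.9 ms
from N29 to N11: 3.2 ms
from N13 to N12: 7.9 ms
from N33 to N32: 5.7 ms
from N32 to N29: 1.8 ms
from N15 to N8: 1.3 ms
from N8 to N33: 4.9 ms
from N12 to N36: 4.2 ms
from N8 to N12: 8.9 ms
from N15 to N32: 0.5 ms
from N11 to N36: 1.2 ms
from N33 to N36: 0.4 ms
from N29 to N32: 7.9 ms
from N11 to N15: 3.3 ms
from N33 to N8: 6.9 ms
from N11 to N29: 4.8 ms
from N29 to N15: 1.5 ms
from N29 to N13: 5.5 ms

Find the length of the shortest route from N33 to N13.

Shortest distances from N33:
N33: 0
N36: 0.4  (via N33)
N29: 5.5  (via N36)
N32: 5.7  (via N33)
N8: 6.9  (via N33)
N15: 7  (via N29)
N11: 8.7  (via N29)
N13: 11  (via N29)
Shortest route: N33–N36–N29–N13 = 11 ms.

11 ms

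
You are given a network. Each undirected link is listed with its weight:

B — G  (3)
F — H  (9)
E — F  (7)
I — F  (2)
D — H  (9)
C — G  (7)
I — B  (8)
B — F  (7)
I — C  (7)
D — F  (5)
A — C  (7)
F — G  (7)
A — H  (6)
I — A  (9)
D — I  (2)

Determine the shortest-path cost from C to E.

Compare a few routes:
C–I–F–E: 7+2+7 = 16
C–G–F–E: 7+7+7 = 21
C–I–D–F–E: 7+2+5+7 = 21
C–G–B–F–E: 7+3+7+7 = 24
The minimum is 16 via C–I–F–E.

16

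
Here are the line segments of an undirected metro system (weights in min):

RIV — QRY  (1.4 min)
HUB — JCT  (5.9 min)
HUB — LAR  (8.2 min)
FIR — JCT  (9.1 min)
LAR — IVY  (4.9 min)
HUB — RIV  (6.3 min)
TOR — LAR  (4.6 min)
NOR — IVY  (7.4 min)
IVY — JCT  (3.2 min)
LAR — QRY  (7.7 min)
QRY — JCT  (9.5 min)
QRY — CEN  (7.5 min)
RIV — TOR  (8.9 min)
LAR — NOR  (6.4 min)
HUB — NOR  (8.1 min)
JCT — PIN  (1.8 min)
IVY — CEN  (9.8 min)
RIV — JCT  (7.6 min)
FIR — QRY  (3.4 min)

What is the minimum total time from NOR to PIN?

Settle nodes by increasing distance from NOR:
NOR: 0
LAR: 6.4  (via NOR)
IVY: 7.4  (via NOR)
HUB: 8.1  (via NOR)
JCT: 10.6  (via IVY)
TOR: 11  (via LAR)
PIN: 12.4  (via JCT)
Shortest route: NOR → IVY → JCT → PIN = 12.4 min.

12.4 min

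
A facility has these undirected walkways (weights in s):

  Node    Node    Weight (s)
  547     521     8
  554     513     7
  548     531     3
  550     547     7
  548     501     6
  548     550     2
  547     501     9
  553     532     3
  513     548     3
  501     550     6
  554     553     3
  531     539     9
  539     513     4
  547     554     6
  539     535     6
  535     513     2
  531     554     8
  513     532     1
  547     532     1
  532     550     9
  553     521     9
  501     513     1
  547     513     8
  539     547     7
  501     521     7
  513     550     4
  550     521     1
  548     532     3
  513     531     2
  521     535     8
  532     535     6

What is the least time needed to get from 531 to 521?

6 s

Shortest distances from 531:
531: 0
513: 2  (via 531)
548: 3  (via 531)
532: 3  (via 513)
501: 3  (via 513)
547: 4  (via 532)
535: 4  (via 513)
550: 5  (via 548)
539: 6  (via 513)
553: 6  (via 532)
521: 6  (via 550)
Shortest route: 531 → 548 → 550 → 521 = 6 s.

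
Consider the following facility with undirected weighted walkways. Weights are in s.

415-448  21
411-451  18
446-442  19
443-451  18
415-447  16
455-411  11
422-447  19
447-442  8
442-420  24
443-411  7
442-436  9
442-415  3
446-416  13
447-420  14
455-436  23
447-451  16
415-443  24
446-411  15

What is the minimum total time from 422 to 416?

Settle nodes by increasing distance from 422:
422: 0
447: 19  (via 422)
442: 27  (via 447)
415: 30  (via 442)
420: 33  (via 447)
451: 35  (via 447)
436: 36  (via 442)
446: 46  (via 442)
448: 51  (via 415)
411: 53  (via 451)
443: 53  (via 451)
455: 59  (via 436)
416: 59  (via 446)
Shortest route: 422–447–442–446–416 = 59 s.

59 s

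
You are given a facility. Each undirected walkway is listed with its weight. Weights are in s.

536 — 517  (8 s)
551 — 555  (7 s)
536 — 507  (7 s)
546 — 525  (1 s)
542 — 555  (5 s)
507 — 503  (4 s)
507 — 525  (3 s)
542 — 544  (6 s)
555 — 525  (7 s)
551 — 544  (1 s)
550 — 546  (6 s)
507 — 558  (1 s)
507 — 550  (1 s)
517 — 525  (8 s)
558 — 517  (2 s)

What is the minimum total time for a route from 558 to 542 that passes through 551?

25 s

Shortest 558→551: 558 → 507 → 525 → 555 → 551 = 18
Best 551 to 542: 551 → 544 → 542 costing 7
Total via 551: 18 + 7 = 25 s.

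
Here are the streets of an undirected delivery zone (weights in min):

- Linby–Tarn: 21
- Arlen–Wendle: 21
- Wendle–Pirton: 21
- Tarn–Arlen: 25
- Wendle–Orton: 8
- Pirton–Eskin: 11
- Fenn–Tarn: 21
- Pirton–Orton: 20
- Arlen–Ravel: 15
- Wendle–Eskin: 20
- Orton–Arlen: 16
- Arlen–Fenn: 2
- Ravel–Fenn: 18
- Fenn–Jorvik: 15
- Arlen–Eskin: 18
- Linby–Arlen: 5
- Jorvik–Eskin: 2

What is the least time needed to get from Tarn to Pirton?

Settle nodes by increasing distance from Tarn:
Tarn: 0
Linby: 21  (via Tarn)
Fenn: 21  (via Tarn)
Arlen: 23  (via Fenn)
Jorvik: 36  (via Fenn)
Eskin: 38  (via Jorvik)
Ravel: 38  (via Arlen)
Orton: 39  (via Arlen)
Wendle: 44  (via Arlen)
Pirton: 49  (via Eskin)
Shortest route: Tarn → Fenn → Jorvik → Eskin → Pirton = 49 min.

49 min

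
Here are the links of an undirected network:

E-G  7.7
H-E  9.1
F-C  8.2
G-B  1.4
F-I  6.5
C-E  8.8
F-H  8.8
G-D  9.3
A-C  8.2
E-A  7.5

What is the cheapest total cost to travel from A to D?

24.5

Enumerating some paths:
A–C–E–G–D: 8.2+8.8+7.7+9.3 = 34
A–E–G–D: 7.5+7.7+9.3 = 24.5
The minimum is 24.5 via A–E–G–D.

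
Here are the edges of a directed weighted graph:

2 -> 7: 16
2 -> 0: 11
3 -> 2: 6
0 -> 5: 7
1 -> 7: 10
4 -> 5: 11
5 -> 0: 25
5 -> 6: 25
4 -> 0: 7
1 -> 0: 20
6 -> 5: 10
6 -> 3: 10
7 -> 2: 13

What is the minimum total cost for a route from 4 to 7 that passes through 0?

71

Shortest 4→0: 4 → 0 = 7
Best 0 to 7: 0 → 5 → 6 → 3 → 2 → 7 costing 64
Total via 0: 7 + 64 = 71.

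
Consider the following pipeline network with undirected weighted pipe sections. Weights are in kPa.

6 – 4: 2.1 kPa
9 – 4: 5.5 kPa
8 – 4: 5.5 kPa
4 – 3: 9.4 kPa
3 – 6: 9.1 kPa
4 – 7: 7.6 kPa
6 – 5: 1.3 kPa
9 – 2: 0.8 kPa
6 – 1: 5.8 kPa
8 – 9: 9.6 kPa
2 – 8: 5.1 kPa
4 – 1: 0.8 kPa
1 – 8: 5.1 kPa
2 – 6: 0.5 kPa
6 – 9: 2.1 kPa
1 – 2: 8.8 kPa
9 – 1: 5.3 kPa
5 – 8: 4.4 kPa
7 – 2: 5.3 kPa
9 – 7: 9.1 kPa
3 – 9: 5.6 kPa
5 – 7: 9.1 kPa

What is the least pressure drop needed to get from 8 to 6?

5.6 kPa

Running Dijkstra from 8:
8: 0
5: 4.4  (via 8)
1: 5.1  (via 8)
2: 5.1  (via 8)
4: 5.5  (via 8)
6: 5.6  (via 2)
Shortest route: 8 → 2 → 6 = 5.6 kPa.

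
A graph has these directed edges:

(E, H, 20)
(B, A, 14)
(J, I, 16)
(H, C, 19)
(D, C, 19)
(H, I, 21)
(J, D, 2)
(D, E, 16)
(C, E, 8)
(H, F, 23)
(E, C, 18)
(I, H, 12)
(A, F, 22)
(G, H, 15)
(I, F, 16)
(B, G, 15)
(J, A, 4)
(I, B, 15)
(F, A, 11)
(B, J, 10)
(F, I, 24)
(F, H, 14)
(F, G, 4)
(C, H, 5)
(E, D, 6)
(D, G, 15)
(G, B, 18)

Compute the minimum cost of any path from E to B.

Shortest distances from E:
E: 0
D: 6  (via E)
C: 18  (via E)
H: 20  (via E)
G: 21  (via D)
B: 39  (via G)
Shortest route: E–D–G–B = 39.

39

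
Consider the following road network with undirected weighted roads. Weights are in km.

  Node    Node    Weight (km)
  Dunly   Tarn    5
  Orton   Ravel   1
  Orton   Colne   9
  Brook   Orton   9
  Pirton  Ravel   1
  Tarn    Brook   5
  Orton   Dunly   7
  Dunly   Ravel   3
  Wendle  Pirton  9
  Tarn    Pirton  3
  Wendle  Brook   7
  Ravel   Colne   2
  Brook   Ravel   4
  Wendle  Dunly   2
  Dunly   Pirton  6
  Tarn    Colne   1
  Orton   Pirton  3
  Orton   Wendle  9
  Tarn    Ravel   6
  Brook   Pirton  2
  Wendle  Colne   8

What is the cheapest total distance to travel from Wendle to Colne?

7 km

Running Dijkstra from Wendle:
Wendle: 0
Dunly: 2  (via Wendle)
Ravel: 5  (via Dunly)
Pirton: 6  (via Ravel)
Orton: 6  (via Ravel)
Tarn: 7  (via Dunly)
Colne: 7  (via Ravel)
Shortest route: Wendle → Dunly → Ravel → Colne = 7 km.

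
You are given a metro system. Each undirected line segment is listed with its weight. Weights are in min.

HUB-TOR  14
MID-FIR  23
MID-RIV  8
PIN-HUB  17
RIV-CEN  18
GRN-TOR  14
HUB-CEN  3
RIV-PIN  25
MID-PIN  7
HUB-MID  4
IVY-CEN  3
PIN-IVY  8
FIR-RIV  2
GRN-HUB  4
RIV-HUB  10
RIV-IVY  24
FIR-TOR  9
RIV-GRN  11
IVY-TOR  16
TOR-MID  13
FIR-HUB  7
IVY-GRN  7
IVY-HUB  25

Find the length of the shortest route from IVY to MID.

10 min

Enumerating some paths:
IVY–CEN–HUB–MID: 3+3+4 = 10
IVY–GRN–HUB–MID: 7+4+4 = 15
Cheapest is IVY–CEN–HUB–MID at 10 min.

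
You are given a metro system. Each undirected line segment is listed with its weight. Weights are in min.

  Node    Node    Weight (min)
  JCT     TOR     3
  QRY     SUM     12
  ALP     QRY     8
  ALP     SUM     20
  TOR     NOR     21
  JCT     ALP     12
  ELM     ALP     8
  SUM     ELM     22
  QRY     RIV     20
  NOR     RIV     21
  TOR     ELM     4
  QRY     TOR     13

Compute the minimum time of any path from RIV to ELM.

Settle nodes by increasing distance from RIV:
RIV: 0
QRY: 20  (via RIV)
NOR: 21  (via RIV)
ALP: 28  (via QRY)
SUM: 32  (via QRY)
TOR: 33  (via QRY)
JCT: 36  (via TOR)
ELM: 36  (via ALP)
Shortest route: RIV → QRY → ALP → ELM = 36 min.

36 min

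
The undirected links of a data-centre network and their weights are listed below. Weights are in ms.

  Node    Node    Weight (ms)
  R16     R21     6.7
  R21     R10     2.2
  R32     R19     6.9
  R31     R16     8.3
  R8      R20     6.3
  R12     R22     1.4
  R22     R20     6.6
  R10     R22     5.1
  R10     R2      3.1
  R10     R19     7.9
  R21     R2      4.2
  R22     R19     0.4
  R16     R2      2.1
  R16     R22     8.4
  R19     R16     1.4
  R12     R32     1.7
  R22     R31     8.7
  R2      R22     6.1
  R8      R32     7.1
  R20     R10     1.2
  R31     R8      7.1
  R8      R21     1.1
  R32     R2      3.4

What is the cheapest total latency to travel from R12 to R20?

7.7 ms

Candidate routes:
R12 - R22 - R20: 1.4+6.6 = 8
R12 - R22 - R10 - R20: 1.4+5.1+1.2 = 7.7
Cheapest is R12 - R22 - R10 - R20 at 7.7 ms.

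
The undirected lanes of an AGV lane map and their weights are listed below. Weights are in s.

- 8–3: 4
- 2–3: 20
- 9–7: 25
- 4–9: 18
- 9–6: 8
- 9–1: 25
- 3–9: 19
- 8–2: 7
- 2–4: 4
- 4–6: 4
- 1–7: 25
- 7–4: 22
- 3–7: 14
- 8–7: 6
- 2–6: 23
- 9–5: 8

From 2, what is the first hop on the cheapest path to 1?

Candidate routes:
2–4–9–1: 4+18+25 = 47
2–8–7–1: 7+6+25 = 38
2–4–6–9–1: 4+4+8+25 = 41
Cheapest is 2–8–7–1 at 38 s.
So from 2 the first move is to 8.

8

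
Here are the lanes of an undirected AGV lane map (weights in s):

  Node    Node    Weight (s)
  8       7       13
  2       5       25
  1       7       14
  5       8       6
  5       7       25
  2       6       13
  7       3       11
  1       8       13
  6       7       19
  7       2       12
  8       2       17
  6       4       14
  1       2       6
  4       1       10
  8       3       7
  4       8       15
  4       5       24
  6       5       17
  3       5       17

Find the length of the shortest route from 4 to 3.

Shortest distances from 4:
4: 0
1: 10  (via 4)
6: 14  (via 4)
8: 15  (via 4)
2: 16  (via 1)
5: 21  (via 8)
3: 22  (via 8)
Shortest route: 4 → 8 → 3 = 22 s.

22 s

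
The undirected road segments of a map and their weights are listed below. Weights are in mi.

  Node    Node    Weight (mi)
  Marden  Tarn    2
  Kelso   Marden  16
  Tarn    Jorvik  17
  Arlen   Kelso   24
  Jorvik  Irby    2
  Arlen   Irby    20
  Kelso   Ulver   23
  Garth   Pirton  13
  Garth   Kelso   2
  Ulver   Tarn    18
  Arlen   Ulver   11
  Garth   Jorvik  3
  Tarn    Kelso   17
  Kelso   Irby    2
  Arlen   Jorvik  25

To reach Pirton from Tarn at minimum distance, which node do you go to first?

Enumerating some paths:
Tarn → Kelso → Garth → Pirton: 17+2+13 = 32
Tarn → Marden → Kelso → Garth → Pirton: 2+16+2+13 = 33
Cheapest is Tarn → Kelso → Garth → Pirton at 32 mi.
So from Tarn the first move is to Kelso.

Kelso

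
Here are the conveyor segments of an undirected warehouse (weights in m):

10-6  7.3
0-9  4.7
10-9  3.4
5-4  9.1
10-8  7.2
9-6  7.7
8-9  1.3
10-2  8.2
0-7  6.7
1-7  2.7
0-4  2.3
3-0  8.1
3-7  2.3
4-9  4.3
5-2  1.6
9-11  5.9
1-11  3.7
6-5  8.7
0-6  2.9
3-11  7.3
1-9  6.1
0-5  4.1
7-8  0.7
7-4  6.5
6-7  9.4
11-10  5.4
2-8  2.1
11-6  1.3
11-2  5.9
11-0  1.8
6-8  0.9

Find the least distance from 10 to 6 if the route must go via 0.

10.1 m

Best 10 to 0: 10 → 11 → 0 costing 7.2
Best 0 to 6: 0 → 6 costing 2.9
Total via 0: 7.2 + 2.9 = 10.1 m.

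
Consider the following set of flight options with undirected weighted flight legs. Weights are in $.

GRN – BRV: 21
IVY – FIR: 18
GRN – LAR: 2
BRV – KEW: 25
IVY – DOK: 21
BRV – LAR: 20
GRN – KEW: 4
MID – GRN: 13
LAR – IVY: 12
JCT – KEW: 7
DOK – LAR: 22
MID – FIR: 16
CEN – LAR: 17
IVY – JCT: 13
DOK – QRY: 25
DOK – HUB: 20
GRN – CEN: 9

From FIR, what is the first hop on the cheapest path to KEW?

Candidate routes:
FIR - IVY - LAR - GRN - KEW: 18+12+2+4 = 36
FIR - MID - GRN - KEW: 16+13+4 = 33
Cheapest is FIR - MID - GRN - KEW at $33.
So from FIR the first move is to MID.

MID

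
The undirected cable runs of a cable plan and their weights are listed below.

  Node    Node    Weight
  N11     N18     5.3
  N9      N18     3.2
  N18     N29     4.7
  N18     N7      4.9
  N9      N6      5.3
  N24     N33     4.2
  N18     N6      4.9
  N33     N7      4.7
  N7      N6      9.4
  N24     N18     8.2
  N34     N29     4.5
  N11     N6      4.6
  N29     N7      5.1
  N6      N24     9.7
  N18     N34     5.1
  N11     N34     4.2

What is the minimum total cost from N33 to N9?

12.8

Settle nodes by increasing distance from N33:
N33: 0
N24: 4.2  (via N33)
N7: 4.7  (via N33)
N18: 9.6  (via N7)
N29: 9.8  (via N7)
N9: 12.8  (via N18)
Shortest route: N33–N7–N18–N9 = 12.8.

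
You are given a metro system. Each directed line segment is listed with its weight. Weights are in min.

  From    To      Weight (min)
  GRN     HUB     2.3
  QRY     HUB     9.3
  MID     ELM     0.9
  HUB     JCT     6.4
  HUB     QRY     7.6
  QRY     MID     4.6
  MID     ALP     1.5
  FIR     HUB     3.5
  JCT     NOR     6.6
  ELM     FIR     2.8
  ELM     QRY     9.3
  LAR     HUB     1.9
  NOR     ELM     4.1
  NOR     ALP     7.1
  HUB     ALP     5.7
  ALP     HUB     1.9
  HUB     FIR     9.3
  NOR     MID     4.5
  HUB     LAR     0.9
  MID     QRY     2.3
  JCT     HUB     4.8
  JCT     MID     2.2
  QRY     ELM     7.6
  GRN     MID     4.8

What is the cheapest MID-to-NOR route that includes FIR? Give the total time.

Best MID to FIR: MID–ELM–FIR costing 3.7
Shortest FIR→NOR: FIR–HUB–JCT–NOR = 16.5
Total via FIR: 3.7 + 16.5 = 20.2 min.

20.2 min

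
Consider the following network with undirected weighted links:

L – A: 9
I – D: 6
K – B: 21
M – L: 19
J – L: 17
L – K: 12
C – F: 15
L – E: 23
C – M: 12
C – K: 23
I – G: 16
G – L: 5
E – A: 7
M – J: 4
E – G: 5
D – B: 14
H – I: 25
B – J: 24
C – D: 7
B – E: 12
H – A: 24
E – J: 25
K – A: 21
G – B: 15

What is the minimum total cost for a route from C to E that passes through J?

Best C to J: C–M–J costing 16
Shortest J→E: J–E = 25
Total via J: 16 + 25 = 41.

41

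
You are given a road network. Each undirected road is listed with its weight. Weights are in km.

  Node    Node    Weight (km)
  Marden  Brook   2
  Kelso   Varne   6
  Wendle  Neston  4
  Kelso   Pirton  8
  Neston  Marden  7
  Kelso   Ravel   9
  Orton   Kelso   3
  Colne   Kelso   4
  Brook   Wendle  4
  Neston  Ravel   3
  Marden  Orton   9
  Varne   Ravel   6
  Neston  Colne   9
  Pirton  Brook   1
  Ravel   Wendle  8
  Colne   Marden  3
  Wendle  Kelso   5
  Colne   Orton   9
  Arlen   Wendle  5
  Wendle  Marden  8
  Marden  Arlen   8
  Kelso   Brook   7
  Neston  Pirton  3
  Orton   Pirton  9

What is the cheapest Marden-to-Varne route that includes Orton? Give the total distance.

18 km

Best Marden to Orton: Marden–Orton costing 9
Best Orton to Varne: Orton–Kelso–Varne costing 9
Total via Orton: 9 + 9 = 18 km.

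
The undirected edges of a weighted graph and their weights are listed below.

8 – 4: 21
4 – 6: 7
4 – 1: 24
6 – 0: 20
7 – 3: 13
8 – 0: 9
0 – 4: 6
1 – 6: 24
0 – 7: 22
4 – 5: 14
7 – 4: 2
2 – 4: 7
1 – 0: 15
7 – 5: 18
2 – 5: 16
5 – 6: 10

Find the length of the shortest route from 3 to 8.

30

Compare a few routes:
3 → 7 → 4 → 0 → 8: 13+2+6+9 = 30
3 → 7 → 4 → 8: 13+2+21 = 36
3 → 7 → 0 → 8: 13+22+9 = 44
The minimum is 30 via 3 → 7 → 4 → 0 → 8.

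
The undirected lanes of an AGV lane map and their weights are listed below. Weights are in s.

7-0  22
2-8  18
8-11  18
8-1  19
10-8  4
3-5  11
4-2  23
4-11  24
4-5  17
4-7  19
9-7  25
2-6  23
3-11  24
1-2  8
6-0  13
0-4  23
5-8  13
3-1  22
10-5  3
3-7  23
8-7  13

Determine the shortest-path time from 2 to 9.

56 s

Enumerating some paths:
2 → 1 → 8 → 7 → 9: 8+19+13+25 = 65
2 → 8 → 7 → 9: 18+13+25 = 56
The minimum is 56 s via 2 → 8 → 7 → 9.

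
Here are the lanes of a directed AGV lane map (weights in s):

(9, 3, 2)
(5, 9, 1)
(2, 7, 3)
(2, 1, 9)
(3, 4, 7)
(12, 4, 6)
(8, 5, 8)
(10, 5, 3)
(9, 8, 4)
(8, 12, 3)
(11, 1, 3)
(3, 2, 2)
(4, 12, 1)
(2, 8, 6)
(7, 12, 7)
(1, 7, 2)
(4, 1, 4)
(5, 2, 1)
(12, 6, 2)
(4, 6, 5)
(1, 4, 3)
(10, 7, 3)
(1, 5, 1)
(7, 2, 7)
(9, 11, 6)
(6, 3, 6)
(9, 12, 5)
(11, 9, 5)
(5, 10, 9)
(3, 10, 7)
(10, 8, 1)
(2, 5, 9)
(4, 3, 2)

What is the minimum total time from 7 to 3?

15 s

Enumerating some paths:
7 - 12 - 6 - 3: 7+2+6 = 15
7 - 2 - 5 - 9 - 3: 7+9+1+2 = 19
7 - 2 - 1 - 5 - 9 - 3: 7+9+1+1+2 = 20
The minimum is 15 s via 7 - 12 - 6 - 3.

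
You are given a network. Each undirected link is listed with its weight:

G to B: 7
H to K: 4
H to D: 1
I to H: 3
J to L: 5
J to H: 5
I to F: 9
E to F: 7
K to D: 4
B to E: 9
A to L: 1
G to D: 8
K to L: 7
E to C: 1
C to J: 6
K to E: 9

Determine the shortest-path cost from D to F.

Running Dijkstra from D:
D: 0
H: 1  (via D)
I: 4  (via H)
K: 4  (via D)
J: 6  (via H)
G: 8  (via D)
L: 11  (via K)
A: 12  (via L)
C: 12  (via J)
E: 13  (via K)
F: 13  (via I)
Shortest route: D → H → I → F = 13.

13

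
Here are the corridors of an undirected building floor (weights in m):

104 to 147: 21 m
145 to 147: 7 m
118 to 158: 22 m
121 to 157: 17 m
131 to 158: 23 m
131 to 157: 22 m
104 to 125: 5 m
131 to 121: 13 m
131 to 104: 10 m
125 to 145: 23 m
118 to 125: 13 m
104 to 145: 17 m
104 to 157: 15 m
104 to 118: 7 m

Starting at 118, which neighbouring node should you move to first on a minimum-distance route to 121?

Enumerating some paths:
118 - 104 - 131 - 121: 7+10+13 = 30
118 - 104 - 157 - 121: 7+15+17 = 39
118 - 125 - 104 - 131 - 121: 13+5+10+13 = 41
The minimum is 30 m via 118 - 104 - 131 - 121.
So from 118 the first move is to 104.

104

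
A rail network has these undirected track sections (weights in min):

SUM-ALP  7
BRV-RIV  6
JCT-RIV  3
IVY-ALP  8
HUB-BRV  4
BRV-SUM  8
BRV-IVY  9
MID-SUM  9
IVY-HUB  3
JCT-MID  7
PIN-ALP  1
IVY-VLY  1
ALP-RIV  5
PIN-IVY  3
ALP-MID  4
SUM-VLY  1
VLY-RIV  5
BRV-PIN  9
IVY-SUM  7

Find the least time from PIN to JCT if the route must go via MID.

Best PIN to MID: PIN → ALP → MID costing 5
Best MID to JCT: MID → JCT costing 7
Total via MID: 5 + 7 = 12 min.

12 min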